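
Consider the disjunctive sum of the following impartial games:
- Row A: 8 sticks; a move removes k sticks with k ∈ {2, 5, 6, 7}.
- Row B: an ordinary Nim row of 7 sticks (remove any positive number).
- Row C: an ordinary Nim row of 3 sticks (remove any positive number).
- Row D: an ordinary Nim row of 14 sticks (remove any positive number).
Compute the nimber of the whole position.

8

Build the Grundy sequence for row A with g(k) = mex{g(k−s) : s ∈ {2, 5, 6, 7}, s ≤ k}:
g(0) = mex{} = 0
g(1) = mex{} = 0
g(2) = mex{0} = 1
g(3) = mex{0} = 1
g(4) = mex{1} = 0
g(5) = mex{0,1} = 2
g(6) = mex{0} = 1
g(7) = mex{0,1,2} = 3
g(8) = mex{0,1} = 2
So g(8) = 2.
Row B is a plain Nim row of size 7, so its Grundy value is 7.
Row C is a plain Nim row of size 3, so its Grundy value is 3.
Row D is a plain Nim row of size 14, so its Grundy value is 14.
The value of a disjunctive sum is the nim-sum of the parts.
Combined value = 2 ⊕ 7 ⊕ 3 ⊕ 14 = 8.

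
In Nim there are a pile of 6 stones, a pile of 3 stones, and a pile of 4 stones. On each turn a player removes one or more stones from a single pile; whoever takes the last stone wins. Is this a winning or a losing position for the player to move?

Winning position

Write each in binary and XOR column by column:
  110  (6)
  011  (3)
  100  (4)
  ---
  001  (1)
The nim-sum is 1 ≠ 0, so this is an N-position: the player to move can win.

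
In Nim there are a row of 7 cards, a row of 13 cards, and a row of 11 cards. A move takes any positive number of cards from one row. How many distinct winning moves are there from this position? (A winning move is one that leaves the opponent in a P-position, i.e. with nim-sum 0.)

3

In binary:
  0111  (7)
  1101  (13)
  1011  (11)
  ----
  0001  (1)
The overall nim-sum is X = 1. A row of size p has a winning move iff p XOR X < p (reduce it to p XOR X).
  7: 7 XOR 1 = 6 < 7 — winning move (to 6).
  13: 13 XOR 1 = 12 < 13 — winning move (to 12).
  11: 11 XOR 1 = 10 < 11 — winning move (to 10).
That gives 3 winning moves.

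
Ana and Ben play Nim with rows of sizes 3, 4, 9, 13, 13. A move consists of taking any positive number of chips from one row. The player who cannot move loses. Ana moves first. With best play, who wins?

Nim-sum: 3 ⊕ 4 ⊕ 9 ⊕ 13 ⊕ 13 = 14.
The nim-sum is 14 ≠ 0, so this is an N-position: the player to move can win; Ana has a winning move.

Ana wins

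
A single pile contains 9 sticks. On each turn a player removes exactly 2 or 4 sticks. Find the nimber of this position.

Compute g(0), g(1), … for moves {2, 4}:
g(0) = mex{} = 0
g(1) = mex{} = 0
g(2) = mex{0} = 1
g(3) = mex{0} = 1
g(4) = mex{0,1} = 2
g(5) = mex{0,1} = 2
g(6) = mex{1,2} = 0
g(7) = mex{1,2} = 0
g(8) = mex{0,2} = 1
g(9) = mex{0,2} = 1
So g(9) = 1.

1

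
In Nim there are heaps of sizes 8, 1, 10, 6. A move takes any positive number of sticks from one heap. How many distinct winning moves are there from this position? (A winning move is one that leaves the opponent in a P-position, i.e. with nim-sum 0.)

Nim-sum: 8 XOR 1 XOR 10 XOR 6 = 5.
The overall nim-sum is X = 5. A heap of size p has a winning move iff p XOR X < p (reduce it to p XOR X).
  8: 8 XOR 5 = 13 ≥ 8 — no move.
  1: 1 XOR 5 = 4 ≥ 1 — no move.
  10: 10 XOR 5 = 15 ≥ 10 — no move.
  6: 6 XOR 5 = 3 < 6 — winning move (to 3).
That gives 1 winning move.

1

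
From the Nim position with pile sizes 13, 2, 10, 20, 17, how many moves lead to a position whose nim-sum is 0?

0

In binary:
  01101  (13)
  00010  (2)
  01010  (10)
  10100  (20)
  10001  (17)
  -----
  00000  (0)
The nim-sum is already 0, so every move leaves a nonzero nim-sum — there are no winning moves.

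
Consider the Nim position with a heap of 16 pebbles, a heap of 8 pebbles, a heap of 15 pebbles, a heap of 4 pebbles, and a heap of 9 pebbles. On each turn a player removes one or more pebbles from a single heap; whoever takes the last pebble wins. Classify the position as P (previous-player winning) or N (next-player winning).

N-position

Compute the nim-sum pairwise:
16 XOR 8 = 24
24 XOR 15 = 23
23 XOR 4 = 19
19 XOR 9 = 26
The nim-sum is 26 ≠ 0, so this is an N-position: the player to move can win.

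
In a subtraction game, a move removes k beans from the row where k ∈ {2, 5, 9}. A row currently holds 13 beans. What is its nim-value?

Grundy values for subtraction set {2, 5, 9}:
g(0) = mex{} = 0
g(1) = mex{} = 0
g(2) = mex{0} = 1
g(3) = mex{0} = 1
g(4) = mex{1} = 0
g(5) = mex{0,1} = 2
g(6) = mex{0} = 1
g(7) = mex{1,2} = 0
g(8) = mex{1} = 0
g(9) = mex{0} = 1
g(10) = mex{0,2} = 1
g(11) = mex{1} = 0
g(12) = mex{0,1} = 2
g(13) = mex{0} = 1
So g(13) = 1.

1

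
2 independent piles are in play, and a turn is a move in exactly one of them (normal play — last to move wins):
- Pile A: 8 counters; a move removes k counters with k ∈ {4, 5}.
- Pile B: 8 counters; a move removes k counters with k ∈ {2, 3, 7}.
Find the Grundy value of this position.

3

For pile A, compute g(0), g(1), … with moves {4, 5}:
g(0) = mex{} = 0
g(1) = mex{} = 0
g(2) = mex{} = 0
g(3) = mex{} = 0
g(4) = mex{0} = 1
g(5) = mex{0} = 1
g(6) = mex{0} = 1
g(7) = mex{0} = 1
g(8) = mex{0,1} = 2
So g(8) = 2.
For pile B, compute g(0), g(1), … with moves {2, 3, 7}:
g(0) = mex{} = 0
g(1) = mex{} = 0
g(2) = mex{0} = 1
g(3) = mex{0} = 1
g(4) = mex{0,1} = 2
g(5) = mex{1} = 0
g(6) = mex{1,2} = 0
g(7) = mex{0,2} = 1
g(8) = mex{0} = 1
So g(8) = 1.
The value of a disjunctive sum is the nim-sum of the parts.
Combined value = 2 XOR 1 = 3.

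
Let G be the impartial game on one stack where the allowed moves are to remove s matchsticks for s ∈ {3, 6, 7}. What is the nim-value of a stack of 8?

2

Compute g(0), g(1), … for moves {3, 6, 7}:
g(0) = mex{} = 0
g(1) = mex{} = 0
g(2) = mex{} = 0
g(3) = mex{0} = 1
g(4) = mex{0} = 1
g(5) = mex{0} = 1
g(6) = mex{0,1} = 2
g(7) = mex{0,1} = 2
g(8) = mex{0,1} = 2
So g(8) = 2.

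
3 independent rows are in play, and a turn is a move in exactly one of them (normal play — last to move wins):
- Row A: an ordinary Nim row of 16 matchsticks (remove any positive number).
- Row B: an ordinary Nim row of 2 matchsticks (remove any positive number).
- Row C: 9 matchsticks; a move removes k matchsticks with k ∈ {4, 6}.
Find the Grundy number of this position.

Row A is a plain Nim row of size 16, so its Grundy value is 16.
Row B is a plain Nim row of size 2, so its Grundy value is 2.
Build the Grundy sequence for row C with g(k) = mex{g(k−s) : s ∈ {4, 6}, s ≤ k}:
k:     0  1  2  3  4  5  6  7  8  9
g(k):  0  0  0  0  1  1  1  1  2  2
So g(9) = 2.
The value of a disjunctive sum is the nim-sum of the parts.
Combined value = 16 XOR 2 XOR 2 = 16.

16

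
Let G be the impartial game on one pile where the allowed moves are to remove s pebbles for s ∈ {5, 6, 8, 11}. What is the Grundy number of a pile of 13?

Grundy values for subtraction set {5, 6, 8, 11}:
k:     0  1  2  3  4  5  6  7  8  9 10 11 12 13
g(k):  0  0  0  0  0  1  1  1  1  1  2  2  2  2
So g(13) = 2.

2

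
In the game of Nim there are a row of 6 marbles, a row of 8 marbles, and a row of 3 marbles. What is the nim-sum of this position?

13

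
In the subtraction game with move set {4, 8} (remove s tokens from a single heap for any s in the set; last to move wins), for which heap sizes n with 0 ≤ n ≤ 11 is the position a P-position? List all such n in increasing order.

0, 1, 2, 3

Compute g(0), g(1), … for moves {4, 8}:
g(0) = mex{} = 0
g(1) = mex{} = 0
g(2) = mex{} = 0
g(3) = mex{} = 0
g(4) = mex{0} = 1
g(5) = mex{0} = 1
g(6) = mex{0} = 1
g(7) = mex{0} = 1
g(8) = mex{0,1} = 2
g(9) = mex{0,1} = 2
g(10) = mex{0,1} = 2
g(11) = mex{0,1} = 2
The P-positions (g = 0) in 0..11 are 0, 1, 2, 3.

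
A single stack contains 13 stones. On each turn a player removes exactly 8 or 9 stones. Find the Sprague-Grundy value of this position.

1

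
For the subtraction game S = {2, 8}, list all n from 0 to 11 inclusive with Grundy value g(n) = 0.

Grundy values for subtraction set {2, 8}:
g(0) = mex{} = 0
g(1) = mex{} = 0
g(2) = mex{0} = 1
g(3) = mex{0} = 1
g(4) = mex{1} = 0
g(5) = mex{1} = 0
g(6) = mex{0} = 1
g(7) = mex{0} = 1
g(8) = mex{0,1} = 2
g(9) = mex{0,1} = 2
g(10) = mex{1,2} = 0
g(11) = mex{1,2} = 0
The P-positions (g = 0) in 0..11 are 0, 1, 4, 5, 10, 11.

0, 1, 4, 5, 10, 11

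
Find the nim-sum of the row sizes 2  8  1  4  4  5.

14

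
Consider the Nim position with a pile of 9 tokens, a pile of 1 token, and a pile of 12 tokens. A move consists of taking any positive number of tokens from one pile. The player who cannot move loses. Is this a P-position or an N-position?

N-position

Compute the nim-sum pairwise:
9 ^ 1 = 8
8 ^ 12 = 4
The nim-sum is 4 ≠ 0, so this is an N-position: the player to move can win.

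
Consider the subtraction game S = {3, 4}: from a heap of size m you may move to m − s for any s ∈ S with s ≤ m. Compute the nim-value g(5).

1

Build the Grundy sequence with g(k) = mex{g(k−s) : s ∈ {3, 4}, s ≤ k}:
k:     0  1  2  3  4  5
g(k):  0  0  0  1  1  1
So g(5) = 1.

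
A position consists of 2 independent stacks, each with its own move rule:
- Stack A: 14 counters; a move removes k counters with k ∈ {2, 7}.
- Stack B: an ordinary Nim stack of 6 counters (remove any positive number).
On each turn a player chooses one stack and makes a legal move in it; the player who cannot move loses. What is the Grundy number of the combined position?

6

Build the Grundy sequence for stack A with g(k) = mex{g(k−s) : s ∈ {2, 7}, s ≤ k}:
g(0) = mex{} = 0
g(1) = mex{} = 0
g(2) = mex{0} = 1
g(3) = mex{0} = 1
g(4) = mex{1} = 0
g(5) = mex{1} = 0
g(6) = mex{0} = 1
g(7) = mex{0} = 1
g(8) = mex{0,1} = 2
g(9) = mex{1} = 0
g(10) = mex{1,2} = 0
g(11) = mex{0} = 1
g(12) = mex{0} = 1
g(13) = mex{1} = 0
g(14) = mex{1} = 0
So g(14) = 0.
Stack B is a plain Nim stack of size 6, so its Grundy value is 6.
By the Sprague-Grundy theorem, the Grundy value of a sum of independent games is the XOR of the component values.
Combined value = 0 XOR 6 = 6.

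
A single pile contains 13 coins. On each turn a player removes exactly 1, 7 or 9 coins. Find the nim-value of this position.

Build the Grundy sequence with g(k) = mex{g(k−s) : s ∈ {1, 7, 9}, s ≤ k}:
g(0) = mex{} = 0
g(1) = mex{0} = 1
g(2) = mex{1} = 0
g(3) = mex{0} = 1
g(4) = mex{1} = 0
g(5) = mex{0} = 1
g(6) = mex{1} = 0
g(7) = mex{0} = 1
g(8) = mex{1} = 0
g(9) = mex{0} = 1
g(10) = mex{1} = 0
g(11) = mex{0} = 1
g(12) = mex{1} = 0
g(13) = mex{0} = 1
So g(13) = 1.

1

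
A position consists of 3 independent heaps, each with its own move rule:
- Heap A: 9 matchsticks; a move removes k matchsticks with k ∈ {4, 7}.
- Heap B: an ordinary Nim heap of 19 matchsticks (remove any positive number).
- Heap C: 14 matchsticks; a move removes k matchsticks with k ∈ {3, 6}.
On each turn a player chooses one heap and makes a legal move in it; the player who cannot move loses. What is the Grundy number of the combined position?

Build the Grundy sequence for heap A with g(k) = mex{g(k−s) : s ∈ {4, 7}, s ≤ k}:
g(0) = mex{} = 0
g(1) = mex{} = 0
g(2) = mex{} = 0
g(3) = mex{} = 0
g(4) = mex{0} = 1
g(5) = mex{0} = 1
g(6) = mex{0} = 1
g(7) = mex{0} = 1
g(8) = mex{0,1} = 2
g(9) = mex{0,1} = 2
So g(9) = 2.
Heap B is a plain Nim heap of size 19, so its Grundy value is 19.
Build the Grundy sequence for heap C with g(k) = mex{g(k−s) : s ∈ {3, 6}, s ≤ k}:
g(0) = mex{} = 0
g(1) = mex{} = 0
g(2) = mex{} = 0
g(3) = mex{0} = 1
g(4) = mex{0} = 1
g(5) = mex{0} = 1
g(6) = mex{0,1} = 2
g(7) = mex{0,1} = 2
g(8) = mex{0,1} = 2
g(9) = mex{1,2} = 0
g(10) = mex{1,2} = 0
g(11) = mex{1,2} = 0
g(12) = mex{0,2} = 1
g(13) = mex{0,2} = 1
g(14) = mex{0,2} = 1
So g(14) = 1.
The value of a disjunctive sum is the nim-sum of the parts.
Combined value = 2 ⊕ 19 ⊕ 1 = 16.

16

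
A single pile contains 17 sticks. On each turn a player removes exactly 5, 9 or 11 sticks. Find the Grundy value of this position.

0

Build the Grundy sequence with g(k) = mex{g(k−s) : s ∈ {5, 9, 11}, s ≤ k}:
k:     0  1  2  3  4  5  6  7  8  9 10 11 12 13 14 15 16 17
g(k):  0  0  0  0  0  1  1  1  1  1  2  2  2  2  2  3  0  0
So g(17) = 0.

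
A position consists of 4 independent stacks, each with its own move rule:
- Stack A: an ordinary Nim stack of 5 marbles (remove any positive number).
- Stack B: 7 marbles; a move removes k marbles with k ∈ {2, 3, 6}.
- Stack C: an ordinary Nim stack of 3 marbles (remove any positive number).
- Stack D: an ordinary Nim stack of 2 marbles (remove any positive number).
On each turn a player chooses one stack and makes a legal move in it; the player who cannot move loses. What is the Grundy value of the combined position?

5

Stack A is a plain Nim stack of size 5, so its Grundy value is 5.
Build the Grundy sequence for stack B with g(k) = mex{g(k−s) : s ∈ {2, 3, 6}, s ≤ k}:
k:     0  1  2  3  4  5  6  7
g(k):  0  0  1  1  2  0  3  1
So g(7) = 1.
Stack C is a plain Nim stack of size 3, so its Grundy value is 3.
Stack D is a plain Nim stack of size 2, so its Grundy value is 2.
The value of a disjunctive sum is the nim-sum of the parts.
Combined value = 5 ⊕ 1 ⊕ 3 ⊕ 2 = 5.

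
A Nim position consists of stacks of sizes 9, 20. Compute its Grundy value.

Bitwise XOR of the heap sizes:
  01001  (9)
  10100  (20)
  -----
  11101  (29)

29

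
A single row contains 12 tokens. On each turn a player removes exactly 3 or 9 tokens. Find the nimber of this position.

Compute g(0), g(1), … for moves {3, 9}:
k:     0  1  2  3  4  5  6  7  8  9 10 11 12
g(k):  0  0  0  1  1  1  0  0  0  1  1  1  0
So g(12) = 0.

0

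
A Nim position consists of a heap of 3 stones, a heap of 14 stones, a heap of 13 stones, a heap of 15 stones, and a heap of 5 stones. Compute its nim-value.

Compute the nim-sum pairwise:
3 ^ 14 = 13
13 ^ 13 = 0
0 ^ 15 = 15
15 ^ 5 = 10

10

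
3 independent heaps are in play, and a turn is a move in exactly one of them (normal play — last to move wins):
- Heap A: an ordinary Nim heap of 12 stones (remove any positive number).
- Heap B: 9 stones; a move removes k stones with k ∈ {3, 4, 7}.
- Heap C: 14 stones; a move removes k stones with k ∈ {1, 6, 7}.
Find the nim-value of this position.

15

Heap A is a plain Nim heap of size 12, so its Grundy value is 12.
For heap B, compute g(0), g(1), … with moves {3, 4, 7}:
g(0) = mex{} = 0
g(1) = mex{} = 0
g(2) = mex{} = 0
g(3) = mex{0} = 1
g(4) = mex{0} = 1
g(5) = mex{0} = 1
g(6) = mex{0,1} = 2
g(7) = mex{0,1} = 2
g(8) = mex{0,1} = 2
g(9) = mex{0,1,2} = 3
So g(9) = 3.
Build the Grundy sequence for heap C with g(k) = mex{g(k−s) : s ∈ {1, 6, 7}, s ≤ k}:
k:     0  1  2  3  4  5  6  7  8  9 10 11 12 13 14
g(k):  0  1  0  1  0  1  2  3  2  3  2  3  0  1  0
So g(14) = 0.
By the Sprague-Grundy theorem, the Grundy value of a sum of independent games is the XOR of the component values.
Combined value = 12 XOR 3 XOR 0 = 15.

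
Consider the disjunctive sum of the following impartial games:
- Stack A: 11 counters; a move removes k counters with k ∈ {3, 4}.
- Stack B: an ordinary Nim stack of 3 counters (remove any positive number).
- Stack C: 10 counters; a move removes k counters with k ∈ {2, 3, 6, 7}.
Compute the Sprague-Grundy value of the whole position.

Grundy values for stack A (subtraction set {3, 4}):
g(0) = mex{} = 0
g(1) = mex{} = 0
g(2) = mex{} = 0
g(3) = mex{0} = 1
g(4) = mex{0} = 1
g(5) = mex{0} = 1
g(6) = mex{0,1} = 2
g(7) = mex{1} = 0
g(8) = mex{1} = 0
g(9) = mex{1,2} = 0
g(10) = mex{0,2} = 1
g(11) = mex{0} = 1
So g(11) = 1.
Stack B is a plain Nim stack of size 3, so its Grundy value is 3.
Build the Grundy sequence for stack C with g(k) = mex{g(k−s) : s ∈ {2, 3, 6, 7}, s ≤ k}:
k:     0  1  2  3  4  5  6  7  8  9 10
g(k):  0  0  1  1  2  0  3  1  2  0  0
So g(10) = 0.
By the Sprague-Grundy theorem, the Grundy value of a sum of independent games is the XOR of the component values.
Combined value = 1 ⊕ 3 ⊕ 0 = 2.

2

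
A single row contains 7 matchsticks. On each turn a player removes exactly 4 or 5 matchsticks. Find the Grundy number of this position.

Build the Grundy sequence with g(k) = mex{g(k−s) : s ∈ {4, 5}, s ≤ k}:
g(0) = mex{} = 0
g(1) = mex{} = 0
g(2) = mex{} = 0
g(3) = mex{} = 0
g(4) = mex{0} = 1
g(5) = mex{0} = 1
g(6) = mex{0} = 1
g(7) = mex{0} = 1
So g(7) = 1.

1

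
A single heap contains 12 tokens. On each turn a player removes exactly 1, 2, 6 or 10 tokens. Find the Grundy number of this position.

Grundy values for subtraction set {1, 2, 6, 10}:
g(0) = mex{} = 0
g(1) = mex{0} = 1
g(2) = mex{0,1} = 2
g(3) = mex{1,2} = 0
g(4) = mex{0,2} = 1
g(5) = mex{0,1} = 2
g(6) = mex{0,1,2} = 3
g(7) = mex{1,2,3} = 0
g(8) = mex{0,2,3} = 1
g(9) = mex{0,1} = 2
g(10) = mex{0,1,2} = 3
g(11) = mex{1,2,3} = 0
g(12) = mex{0,2,3} = 1
So g(12) = 1.

1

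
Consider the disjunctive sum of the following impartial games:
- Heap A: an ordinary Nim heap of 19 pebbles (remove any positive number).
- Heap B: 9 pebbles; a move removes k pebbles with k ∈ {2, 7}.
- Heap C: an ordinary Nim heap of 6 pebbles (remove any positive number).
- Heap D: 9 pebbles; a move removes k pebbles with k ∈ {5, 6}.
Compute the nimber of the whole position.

Heap A is a plain Nim heap of size 19, so its Grundy value is 19.
For heap B, compute g(0), g(1), … with moves {2, 7}:
g(0) = mex{} = 0
g(1) = mex{} = 0
g(2) = mex{0} = 1
g(3) = mex{0} = 1
g(4) = mex{1} = 0
g(5) = mex{1} = 0
g(6) = mex{0} = 1
g(7) = mex{0} = 1
g(8) = mex{0,1} = 2
g(9) = mex{1} = 0
So g(9) = 0.
Heap C is a plain Nim heap of size 6, so its Grundy value is 6.
Build the Grundy sequence for heap D with g(k) = mex{g(k−s) : s ∈ {5, 6}, s ≤ k}:
k:     0  1  2  3  4  5  6  7  8  9
g(k):  0  0  0  0  0  1  1  1  1  1
So g(9) = 1.
By the Sprague-Grundy theorem, the Grundy value of a sum of independent games is the XOR of the component values.
Combined value = 19 XOR 0 XOR 6 XOR 1 = 20.

20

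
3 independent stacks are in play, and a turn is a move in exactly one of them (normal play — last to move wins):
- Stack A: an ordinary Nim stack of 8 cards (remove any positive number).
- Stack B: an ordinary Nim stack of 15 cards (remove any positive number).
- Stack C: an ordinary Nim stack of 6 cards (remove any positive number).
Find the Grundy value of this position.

Stack A is a plain Nim stack of size 8, so its Grundy value is 8.
Stack B is a plain Nim stack of size 15, so its Grundy value is 15.
Stack C is a plain Nim stack of size 6, so its Grundy value is 6.
By the Sprague-Grundy theorem, the Grundy value of a sum of independent games is the XOR of the component values.
Combined value = 8 ⊕ 15 ⊕ 6 = 1.

1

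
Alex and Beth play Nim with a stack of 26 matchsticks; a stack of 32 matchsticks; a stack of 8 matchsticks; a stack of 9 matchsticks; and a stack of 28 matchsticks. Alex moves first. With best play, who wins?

Compute the nim-sum pairwise:
26 ⊕ 32 = 58
58 ⊕ 8 = 50
50 ⊕ 9 = 59
59 ⊕ 28 = 39
The nim-sum is 39 ≠ 0, so this is an N-position: the player to move can win; Alex has a winning move.

Alex wins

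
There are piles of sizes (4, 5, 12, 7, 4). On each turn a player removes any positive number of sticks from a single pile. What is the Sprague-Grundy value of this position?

Nim-sum: 4 ⊕ 5 ⊕ 12 ⊕ 7 ⊕ 4 = 14.

14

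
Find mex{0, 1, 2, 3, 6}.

4

The values 0, 1, 2, 3 are all present; 4 is the first non-negative integer missing from the set.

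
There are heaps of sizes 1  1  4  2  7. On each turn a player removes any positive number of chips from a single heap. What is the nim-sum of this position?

1

In binary:
  001  (1)
  001  (1)
  100  (4)
  010  (2)
  111  (7)
  ---
  001  (1)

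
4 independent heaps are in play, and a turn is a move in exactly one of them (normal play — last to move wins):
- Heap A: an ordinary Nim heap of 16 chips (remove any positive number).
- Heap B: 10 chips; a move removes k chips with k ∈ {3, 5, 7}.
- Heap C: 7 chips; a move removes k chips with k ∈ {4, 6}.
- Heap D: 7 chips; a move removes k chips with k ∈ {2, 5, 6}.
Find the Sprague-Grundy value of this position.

18

Heap A is a plain Nim heap of size 16, so its Grundy value is 16.
Grundy values for heap B (subtraction set {3, 5, 7}):
k:     0  1  2  3  4  5  6  7  8  9 10
g(k):  0  0  0  1  1  1  2  2  2  3  0
So g(10) = 0.
Grundy values for heap C (subtraction set {4, 6}):
k:     0  1  2  3  4  5  6  7
g(k):  0  0  0  0  1  1  1  1
So g(7) = 1.
For heap D, compute g(0), g(1), … with moves {2, 5, 6}:
k:     0  1  2  3  4  5  6  7
g(k):  0  0  1  1  0  2  1  3
So g(7) = 3.
By the Sprague-Grundy theorem, the Grundy value of a sum of independent games is the XOR of the component values.
Combined value = 16 ⊕ 0 ⊕ 1 ⊕ 3 = 18.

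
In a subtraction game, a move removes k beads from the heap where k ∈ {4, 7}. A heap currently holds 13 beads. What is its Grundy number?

0

Grundy values for subtraction set {4, 7}:
g(0) = mex{} = 0
g(1) = mex{} = 0
g(2) = mex{} = 0
g(3) = mex{} = 0
g(4) = mex{0} = 1
g(5) = mex{0} = 1
g(6) = mex{0} = 1
g(7) = mex{0} = 1
g(8) = mex{0,1} = 2
g(9) = mex{0,1} = 2
g(10) = mex{0,1} = 2
g(11) = mex{1} = 0
g(12) = mex{1,2} = 0
g(13) = mex{1,2} = 0
So g(13) = 0.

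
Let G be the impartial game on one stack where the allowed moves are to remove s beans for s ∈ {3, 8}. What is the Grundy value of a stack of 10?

1

Compute g(0), g(1), … for moves {3, 8}:
k:     0  1  2  3  4  5  6  7  8  9 10
g(k):  0  0  0  1  1  1  0  0  2  1  1
So g(10) = 1.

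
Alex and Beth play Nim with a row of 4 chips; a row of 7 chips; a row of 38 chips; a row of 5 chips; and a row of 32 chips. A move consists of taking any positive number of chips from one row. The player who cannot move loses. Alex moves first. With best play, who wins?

Beth wins

Write each in binary and XOR column by column:
  000100  (4)
  000111  (7)
  100110  (38)
  000101  (5)
  100000  (32)
  ------
  000000  (0)
The nim-sum is 0, so this is a P-position: the player to move is in a losing position under optimal play; Alex is about to move from it and so loses — Beth wins.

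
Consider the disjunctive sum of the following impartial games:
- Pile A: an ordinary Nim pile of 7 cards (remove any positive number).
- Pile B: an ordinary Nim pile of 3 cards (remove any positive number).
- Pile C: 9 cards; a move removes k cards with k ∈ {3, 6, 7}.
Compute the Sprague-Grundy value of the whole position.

Pile A is a plain Nim pile of size 7, so its Grundy value is 7.
Pile B is a plain Nim pile of size 3, so its Grundy value is 3.
Build the Grundy sequence for pile C with g(k) = mex{g(k−s) : s ∈ {3, 6, 7}, s ≤ k}:
k:     0  1  2  3  4  5  6  7  8  9
g(k):  0  0  0  1  1  1  2  2  2  3
So g(9) = 3.
By the Sprague-Grundy theorem, the Grundy value of a sum of independent games is the XOR of the component values.
Combined value = 7 ⊕ 3 ⊕ 3 = 7.

7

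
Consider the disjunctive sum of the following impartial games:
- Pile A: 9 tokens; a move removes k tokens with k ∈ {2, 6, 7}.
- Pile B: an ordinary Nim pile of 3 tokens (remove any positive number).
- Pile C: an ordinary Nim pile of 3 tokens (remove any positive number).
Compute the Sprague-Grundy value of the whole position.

For pile A, compute g(0), g(1), … with moves {2, 6, 7}:
g(0) = mex{} = 0
g(1) = mex{} = 0
g(2) = mex{0} = 1
g(3) = mex{0} = 1
g(4) = mex{1} = 0
g(5) = mex{1} = 0
g(6) = mex{0} = 1
g(7) = mex{0} = 1
g(8) = mex{0,1} = 2
g(9) = mex{1} = 0
So g(9) = 0.
Pile B is a plain Nim pile of size 3, so its Grundy value is 3.
Pile C is a plain Nim pile of size 3, so its Grundy value is 3.
The value of a disjunctive sum is the nim-sum of the parts.
Combined value = 0 XOR 3 XOR 3 = 0.

0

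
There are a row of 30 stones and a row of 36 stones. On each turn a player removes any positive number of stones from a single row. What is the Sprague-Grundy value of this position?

58

Compute the nim-sum pairwise:
30 ^ 36 = 58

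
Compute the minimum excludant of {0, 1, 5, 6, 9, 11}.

The values 0, 1 are all present; 2 is the first non-negative integer missing from the set.

2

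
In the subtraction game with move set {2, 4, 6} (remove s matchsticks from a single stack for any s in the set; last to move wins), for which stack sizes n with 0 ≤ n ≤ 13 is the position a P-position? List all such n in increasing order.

Grundy values for subtraction set {2, 4, 6}:
k:     0  1  2  3  4  5  6  7  8  9 10 11 12 13
g(k):  0  0  1  1  2  2  3  3  0  0  1  1  2  2
The P-positions (g = 0) in 0..13 are 0, 1, 8, 9.

0, 1, 8, 9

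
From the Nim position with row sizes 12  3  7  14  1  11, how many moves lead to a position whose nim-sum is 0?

3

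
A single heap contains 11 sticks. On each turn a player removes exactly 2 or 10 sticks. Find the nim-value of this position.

Build the Grundy sequence with g(k) = mex{g(k−s) : s ∈ {2, 10}, s ≤ k}:
k:     0  1  2  3  4  5  6  7  8  9 10 11
g(k):  0  0  1  1  0  0  1  1  0  0  1  1
So g(11) = 1.

1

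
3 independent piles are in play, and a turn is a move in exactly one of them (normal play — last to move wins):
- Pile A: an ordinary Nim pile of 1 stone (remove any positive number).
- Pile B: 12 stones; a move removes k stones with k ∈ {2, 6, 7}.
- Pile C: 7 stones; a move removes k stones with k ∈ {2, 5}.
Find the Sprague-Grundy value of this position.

3

Pile A is a plain Nim pile of size 1, so its Grundy value is 1.
Build the Grundy sequence for pile B with g(k) = mex{g(k−s) : s ∈ {2, 6, 7}, s ≤ k}:
g(0) = mex{} = 0
g(1) = mex{} = 0
g(2) = mex{0} = 1
g(3) = mex{0} = 1
g(4) = mex{1} = 0
g(5) = mex{1} = 0
g(6) = mex{0} = 1
g(7) = mex{0} = 1
g(8) = mex{0,1} = 2
g(9) = mex{1} = 0
g(10) = mex{0,1,2} = 3
g(11) = mex{0} = 1
g(12) = mex{0,1,3} = 2
So g(12) = 2.
For pile C, compute g(0), g(1), … with moves {2, 5}:
k:     0  1  2  3  4  5  6  7
g(k):  0  0  1  1  0  2  1  0
So g(7) = 0.
By the Sprague-Grundy theorem, the Grundy value of a sum of independent games is the XOR of the component values.
Combined value = 1 ⊕ 2 ⊕ 0 = 3.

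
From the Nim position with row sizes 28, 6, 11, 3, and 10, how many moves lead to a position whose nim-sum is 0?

Compute the nim-sum pairwise:
28 ^ 6 = 26
26 ^ 11 = 17
17 ^ 3 = 18
18 ^ 10 = 24
The overall nim-sum is X = 24. A row of size p has a winning move iff p XOR X < p (reduce it to p XOR X).
  28: 28 XOR 24 = 4 < 28 — winning move (to 4).
  6: 6 XOR 24 = 30 ≥ 6 — no move.
  11: 11 XOR 24 = 19 ≥ 11 — no move.
  3: 3 XOR 24 = 27 ≥ 3 — no move.
  10: 10 XOR 24 = 18 ≥ 10 — no move.
That gives 1 winning move.

1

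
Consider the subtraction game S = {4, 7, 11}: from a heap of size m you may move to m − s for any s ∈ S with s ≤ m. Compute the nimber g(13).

Grundy values for subtraction set {4, 7, 11}:
g(0) = mex{} = 0
g(1) = mex{} = 0
g(2) = mex{} = 0
g(3) = mex{} = 0
g(4) = mex{0} = 1
g(5) = mex{0} = 1
g(6) = mex{0} = 1
g(7) = mex{0} = 1
g(8) = mex{0,1} = 2
g(9) = mex{0,1} = 2
g(10) = mex{0,1} = 2
g(11) = mex{0,1} = 2
g(12) = mex{0,1,2} = 3
g(13) = mex{0,1,2} = 3
So g(13) = 3.

3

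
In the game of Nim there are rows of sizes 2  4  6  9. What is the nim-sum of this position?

9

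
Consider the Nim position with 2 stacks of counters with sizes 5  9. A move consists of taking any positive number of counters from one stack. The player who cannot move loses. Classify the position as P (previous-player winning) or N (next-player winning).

Nim-sum: 5 ^ 9 = 12.
The nim-sum is 12 ≠ 0, so this is an N-position: the player to move can win.

N-position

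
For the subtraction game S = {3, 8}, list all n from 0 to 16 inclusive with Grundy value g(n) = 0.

Build the Grundy sequence with g(k) = mex{g(k−s) : s ∈ {3, 8}, s ≤ k}:
k:     0  1  2  3  4  5  6  7  8  9 10 11 12 13 14 15 16
g(k):  0  0  0  1  1  1  0  0  2  1  1  0  0  0  1  1  1
The P-positions (g = 0) in 0..16 are 0, 1, 2, 6, 7, 11, 12, 13.

0, 1, 2, 6, 7, 11, 12, 13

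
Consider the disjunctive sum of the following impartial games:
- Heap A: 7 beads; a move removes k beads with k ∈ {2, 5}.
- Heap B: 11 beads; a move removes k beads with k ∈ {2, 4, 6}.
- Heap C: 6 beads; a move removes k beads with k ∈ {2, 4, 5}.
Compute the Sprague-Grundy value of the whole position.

2

Build the Grundy sequence for heap A with g(k) = mex{g(k−s) : s ∈ {2, 5}, s ≤ k}:
k:     0  1  2  3  4  5  6  7
g(k):  0  0  1  1  0  2  1  0
So g(7) = 0.
Grundy values for heap B (subtraction set {2, 4, 6}):
g(0) = mex{} = 0
g(1) = mex{} = 0
g(2) = mex{0} = 1
g(3) = mex{0} = 1
g(4) = mex{0,1} = 2
g(5) = mex{0,1} = 2
g(6) = mex{0,1,2} = 3
g(7) = mex{0,1,2} = 3
g(8) = mex{1,2,3} = 0
g(9) = mex{1,2,3} = 0
g(10) = mex{0,2,3} = 1
g(11) = mex{0,2,3} = 1
So g(11) = 1.
Grundy values for heap C (subtraction set {2, 4, 5}):
k:     0  1  2  3  4  5  6
g(k):  0  0  1  1  2  2  3
So g(6) = 3.
By the Sprague-Grundy theorem, the Grundy value of a sum of independent games is the XOR of the component values.
Combined value = 0 ⊕ 1 ⊕ 3 = 2.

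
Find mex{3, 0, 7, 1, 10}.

The values 0, 1 are all present; 2 is the first non-negative integer missing from the set.

2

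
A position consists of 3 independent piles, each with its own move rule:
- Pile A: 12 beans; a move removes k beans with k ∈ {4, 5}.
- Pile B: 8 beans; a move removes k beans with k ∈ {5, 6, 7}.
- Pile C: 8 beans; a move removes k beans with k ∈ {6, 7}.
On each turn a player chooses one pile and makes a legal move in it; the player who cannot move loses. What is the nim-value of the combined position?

0

Build the Grundy sequence for pile A with g(k) = mex{g(k−s) : s ∈ {4, 5}, s ≤ k}:
k:     0  1  2  3  4  5  6  7  8  9 10 11 12
g(k):  0  0  0  0  1  1  1  1  2  0  0  0  0
So g(12) = 0.
Grundy values for pile B (subtraction set {5, 6, 7}):
g(0) = mex{} = 0
g(1) = mex{} = 0
g(2) = mex{} = 0
g(3) = mex{} = 0
g(4) = mex{} = 0
g(5) = mex{0} = 1
g(6) = mex{0} = 1
g(7) = mex{0} = 1
g(8) = mex{0} = 1
So g(8) = 1.
For pile C, compute g(0), g(1), … with moves {6, 7}:
g(0) = mex{} = 0
g(1) = mex{} = 0
g(2) = mex{} = 0
g(3) = mex{} = 0
g(4) = mex{} = 0
g(5) = mex{} = 0
g(6) = mex{0} = 1
g(7) = mex{0} = 1
g(8) = mex{0} = 1
So g(8) = 1.
The value of a disjunctive sum is the nim-sum of the parts.
Combined value = 0 XOR 1 XOR 1 = 0.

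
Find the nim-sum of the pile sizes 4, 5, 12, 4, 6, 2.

13

Compute the nim-sum pairwise:
4 ⊕ 5 = 1
1 ⊕ 12 = 13
13 ⊕ 4 = 9
9 ⊕ 6 = 15
15 ⊕ 2 = 13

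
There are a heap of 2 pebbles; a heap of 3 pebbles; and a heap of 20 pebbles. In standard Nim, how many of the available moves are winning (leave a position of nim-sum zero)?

1

In binary:
  00010  (2)
  00011  (3)
  10100  (20)
  -----
  10101  (21)
The overall nim-sum is X = 21. A heap of size p has a winning move iff p XOR X < p (reduce it to p XOR X).
  2: 2 XOR 21 = 23 ≥ 2 — no move.
  3: 3 XOR 21 = 22 ≥ 3 — no move.
  20: 20 XOR 21 = 1 < 20 — winning move (to 1).
That gives 1 winning move.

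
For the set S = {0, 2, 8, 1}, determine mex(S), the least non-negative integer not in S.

The values 0, 1, 2 are all present; 3 is the first non-negative integer missing from the set.

3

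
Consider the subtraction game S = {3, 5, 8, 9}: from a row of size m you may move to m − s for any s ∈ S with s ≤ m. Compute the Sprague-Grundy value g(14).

0

Build the Grundy sequence with g(k) = mex{g(k−s) : s ∈ {3, 5, 8, 9}, s ≤ k}:
k:     0  1  2  3  4  5  6  7  8  9 10 11 12 13 14
g(k):  0  0  0  1  1  1  2  2  2  3  3  3  0  0  0
So g(14) = 0.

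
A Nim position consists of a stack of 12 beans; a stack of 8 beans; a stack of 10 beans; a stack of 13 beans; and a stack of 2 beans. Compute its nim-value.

Nim-sum: 12 ^ 8 ^ 10 ^ 13 ^ 2 = 1.

1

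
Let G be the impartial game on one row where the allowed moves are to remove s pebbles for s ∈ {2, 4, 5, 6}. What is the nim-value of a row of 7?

Grundy values for subtraction set {2, 4, 5, 6}:
g(0) = mex{} = 0
g(1) = mex{} = 0
g(2) = mex{0} = 1
g(3) = mex{0} = 1
g(4) = mex{0,1} = 2
g(5) = mex{0,1} = 2
g(6) = mex{0,1,2} = 3
g(7) = mex{0,1,2} = 3
So g(7) = 3.

3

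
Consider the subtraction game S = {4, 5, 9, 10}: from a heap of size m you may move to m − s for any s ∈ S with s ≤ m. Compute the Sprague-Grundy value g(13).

Compute g(0), g(1), … for moves {4, 5, 9, 10}:
g(0) = mex{} = 0
g(1) = mex{} = 0
g(2) = mex{} = 0
g(3) = mex{} = 0
g(4) = mex{0} = 1
g(5) = mex{0} = 1
g(6) = mex{0} = 1
g(7) = mex{0} = 1
g(8) = mex{0,1} = 2
g(9) = mex{0,1} = 2
g(10) = mex{0,1} = 2
g(11) = mex{0,1} = 2
g(12) = mex{0,1,2} = 3
g(13) = mex{0,1,2} = 3
So g(13) = 3.

3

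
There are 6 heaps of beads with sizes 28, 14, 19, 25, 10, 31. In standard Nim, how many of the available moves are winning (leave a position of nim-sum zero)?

Write each in binary and XOR column by column:
  11100  (28)
  01110  (14)
  10011  (19)
  11001  (25)
  01010  (10)
  11111  (31)
  -----
  01101  (13)
The overall nim-sum is X = 13. A heap of size p has a winning move iff p XOR X < p (reduce it to p XOR X).
  28: 28 XOR 13 = 17 < 28 — winning move (to 17).
  14: 14 XOR 13 = 3 < 14 — winning move (to 3).
  19: 19 XOR 13 = 30 ≥ 19 — no move.
  25: 25 XOR 13 = 20 < 25 — winning move (to 20).
  10: 10 XOR 13 = 7 < 10 — winning move (to 7).
  31: 31 XOR 13 = 18 < 31 — winning move (to 18).
That gives 5 winning moves.

5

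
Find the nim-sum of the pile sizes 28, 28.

0

Nim-sum: 28 ^ 28 = 0.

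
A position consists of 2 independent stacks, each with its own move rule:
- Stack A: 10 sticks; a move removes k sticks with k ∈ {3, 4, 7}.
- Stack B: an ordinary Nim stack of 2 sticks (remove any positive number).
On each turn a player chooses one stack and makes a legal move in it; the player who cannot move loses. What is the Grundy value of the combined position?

2

For stack A, compute g(0), g(1), … with moves {3, 4, 7}:
k:     0  1  2  3  4  5  6  7  8  9 10
g(k):  0  0  0  1  1  1  2  2  2  3  0
So g(10) = 0.
Stack B is a plain Nim stack of size 2, so its Grundy value is 2.
The value of a disjunctive sum is the nim-sum of the parts.
Combined value = 0 ⊕ 2 = 2.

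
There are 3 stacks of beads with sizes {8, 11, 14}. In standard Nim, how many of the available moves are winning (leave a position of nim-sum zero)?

Compute the nim-sum pairwise:
8 XOR 11 = 3
3 XOR 14 = 13
The overall nim-sum is X = 13. A stack of size p has a winning move iff p XOR X < p (reduce it to p XOR X).
  8: 8 XOR 13 = 5 < 8 — winning move (to 5).
  11: 11 XOR 13 = 6 < 11 — winning move (to 6).
  14: 14 XOR 13 = 3 < 14 — winning move (to 3).
That gives 3 winning moves.

3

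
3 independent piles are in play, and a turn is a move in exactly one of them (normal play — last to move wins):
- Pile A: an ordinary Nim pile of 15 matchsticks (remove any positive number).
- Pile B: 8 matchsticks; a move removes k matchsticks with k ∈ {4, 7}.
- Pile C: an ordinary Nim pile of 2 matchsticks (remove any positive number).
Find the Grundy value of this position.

15

Pile A is a plain Nim pile of size 15, so its Grundy value is 15.
Grundy values for pile B (subtraction set {4, 7}):
k:     0  1  2  3  4  5  6  7  8
g(k):  0  0  0  0  1  1  1  1  2
So g(8) = 2.
Pile C is a plain Nim pile of size 2, so its Grundy value is 2.
By the Sprague-Grundy theorem, the Grundy value of a sum of independent games is the XOR of the component values.
Combined value = 15 XOR 2 XOR 2 = 15.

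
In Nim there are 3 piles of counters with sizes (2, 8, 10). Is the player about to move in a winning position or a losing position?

Compute the nim-sum pairwise:
2 ⊕ 8 = 10
10 ⊕ 10 = 0
The nim-sum is 0, so this is a P-position: the player to move is in a losing position under optimal play.

Losing position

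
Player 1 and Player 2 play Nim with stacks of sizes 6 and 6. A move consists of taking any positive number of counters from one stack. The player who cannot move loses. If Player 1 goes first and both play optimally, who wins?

Player 2 wins

In binary:
  110  (6)
  110  (6)
  ---
  000  (0)
The nim-sum is 0, so this is a P-position: the player to move is in a losing position under optimal play; Player 1 is about to move from it and so loses — Player 2 wins.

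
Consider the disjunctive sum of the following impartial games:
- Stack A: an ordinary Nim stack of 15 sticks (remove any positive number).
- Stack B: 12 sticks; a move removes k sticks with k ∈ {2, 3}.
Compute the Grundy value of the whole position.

Stack A is a plain Nim stack of size 15, so its Grundy value is 15.
For stack B, compute g(0), g(1), … with moves {2, 3}:
g(0) = mex{} = 0
g(1) = mex{} = 0
g(2) = mex{0} = 1
g(3) = mex{0} = 1
g(4) = mex{0,1} = 2
g(5) = mex{1} = 0
g(6) = mex{1,2} = 0
g(7) = mex{0,2} = 1
g(8) = mex{0} = 1
g(9) = mex{0,1} = 2
g(10) = mex{1} = 0
g(11) = mex{1,2} = 0
g(12) = mex{0,2} = 1
So g(12) = 1.
The value of a disjunctive sum is the nim-sum of the parts.
Combined value = 15 ⊕ 1 = 14.

14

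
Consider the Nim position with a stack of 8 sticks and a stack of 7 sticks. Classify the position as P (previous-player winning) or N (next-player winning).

Compute the nim-sum pairwise:
8 ⊕ 7 = 15
The nim-sum is 15 ≠ 0, so this is an N-position: the player to move can win.

N-position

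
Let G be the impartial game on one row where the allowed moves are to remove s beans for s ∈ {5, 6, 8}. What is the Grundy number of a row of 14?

Grundy values for subtraction set {5, 6, 8}:
g(0) = mex{} = 0
g(1) = mex{} = 0
g(2) = mex{} = 0
g(3) = mex{} = 0
g(4) = mex{} = 0
g(5) = mex{0} = 1
g(6) = mex{0} = 1
g(7) = mex{0} = 1
g(8) = mex{0} = 1
g(9) = mex{0} = 1
g(10) = mex{0,1} = 2
g(11) = mex{0,1} = 2
g(12) = mex{0,1} = 2
g(13) = mex{1} = 0
g(14) = mex{1} = 0
So g(14) = 0.

0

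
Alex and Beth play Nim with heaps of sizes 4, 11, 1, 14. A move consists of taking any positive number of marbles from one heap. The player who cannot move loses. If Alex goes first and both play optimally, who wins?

Beth wins

Compute the nim-sum pairwise:
4 ^ 11 = 15
15 ^ 1 = 14
14 ^ 14 = 0
The nim-sum is 0, so this is a P-position: the player to move is in a losing position under optimal play; Alex is about to move from it and so loses — Beth wins.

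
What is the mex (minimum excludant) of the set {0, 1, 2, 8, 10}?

The values 0, 1, 2 are all present; 3 is the first non-negative integer missing from the set.

3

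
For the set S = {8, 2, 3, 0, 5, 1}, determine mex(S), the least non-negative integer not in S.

4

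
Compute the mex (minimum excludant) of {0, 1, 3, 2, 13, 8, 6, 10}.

The values 0, 1, 2, 3 are all present; 4 is the first non-negative integer missing from the set.

4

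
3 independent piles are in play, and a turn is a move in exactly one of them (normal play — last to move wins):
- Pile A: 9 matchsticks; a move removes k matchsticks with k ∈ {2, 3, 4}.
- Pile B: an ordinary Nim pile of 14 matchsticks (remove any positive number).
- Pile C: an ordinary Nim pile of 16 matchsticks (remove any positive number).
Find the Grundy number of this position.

Grundy values for pile A (subtraction set {2, 3, 4}):
g(0) = mex{} = 0
g(1) = mex{} = 0
g(2) = mex{0} = 1
g(3) = mex{0} = 1
g(4) = mex{0,1} = 2
g(5) = mex{0,1} = 2
g(6) = mex{1,2} = 0
g(7) = mex{1,2} = 0
g(8) = mex{0,2} = 1
g(9) = mex{0,2} = 1
So g(9) = 1.
Pile B is a plain Nim pile of size 14, so its Grundy value is 14.
Pile C is a plain Nim pile of size 16, so its Grundy value is 16.
The value of a disjunctive sum is the nim-sum of the parts.
Combined value = 1 ⊕ 14 ⊕ 16 = 31.

31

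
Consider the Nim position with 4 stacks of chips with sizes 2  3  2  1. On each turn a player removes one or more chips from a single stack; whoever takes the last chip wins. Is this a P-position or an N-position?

N-position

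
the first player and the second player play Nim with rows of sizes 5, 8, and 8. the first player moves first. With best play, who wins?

Write each in binary and XOR column by column:
  0101  (5)
  1000  (8)
  1000  (8)
  ----
  0101  (5)
The nim-sum is 5 ≠ 0, so this is an N-position: the player to move can win; the first player has a winning move.

the first player wins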